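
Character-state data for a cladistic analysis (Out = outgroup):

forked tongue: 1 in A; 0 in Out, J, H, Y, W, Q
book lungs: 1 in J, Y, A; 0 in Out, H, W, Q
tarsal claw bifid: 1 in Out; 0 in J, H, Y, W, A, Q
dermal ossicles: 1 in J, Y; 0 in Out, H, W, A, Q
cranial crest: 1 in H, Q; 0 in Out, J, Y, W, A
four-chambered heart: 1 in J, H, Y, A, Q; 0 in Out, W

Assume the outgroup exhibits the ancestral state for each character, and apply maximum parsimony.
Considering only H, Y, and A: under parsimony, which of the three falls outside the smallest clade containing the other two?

Character polarity is set by the outgroup: the derived state is whichever differs from the outgroup's state, so for tarsal claw bifid the derived state is '0', and for the remaining characters it is '1'.
forked tongue: derived state '1' in A only — an autapomorphy, so it tells us nothing about relationships among taxa.
book lungs: derived state '1' in A, J, and Y only — synapomorphy for {A, J, Y}.
tarsal claw bifid (derived state '0') is shared by all ingroup taxa — unites the whole ingroup.
dermal ossicles: derived state '1' in J and Y only — synapomorphy for {J, Y}.
Only H and Q show the derived state '1' for cranial crest, supporting them as a clade.
four-chambered heart: derived state '1' in A, H, J, Q, and Y only — synapomorphy for {A, H, J, Q, Y}.
Most parsimonious ingroup topology: ((((J,Y),A),(H,Q)),W).
A and Y share a more recent common ancestor with each other than either does with H, so H is the least closely related of the three.

H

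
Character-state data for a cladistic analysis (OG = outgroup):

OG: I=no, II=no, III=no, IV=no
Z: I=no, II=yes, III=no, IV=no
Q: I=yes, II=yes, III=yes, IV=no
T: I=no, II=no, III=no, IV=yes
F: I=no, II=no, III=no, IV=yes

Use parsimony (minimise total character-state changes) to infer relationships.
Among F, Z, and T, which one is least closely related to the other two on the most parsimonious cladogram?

Z

The outgroup has state 'no' for every character, so 'yes' is the derived state throughout.
I: derived state 'yes' in Q only — an autapomorphy, so it tells us nothing about relationships among taxa.
II (derived state 'yes') is shared by Q and Z — a synapomorphy uniting that clade.
III (derived state 'yes') is unique to Q (autapomorphy; uninformative for grouping).
IV: derived state 'yes' in F and T only — synapomorphy for {F, T}.
Most parsimonious ingroup topology: ((Z,Q),(T,F)).
T and F share a more recent common ancestor with each other than either does with Z, so Z is the least closely related of the three.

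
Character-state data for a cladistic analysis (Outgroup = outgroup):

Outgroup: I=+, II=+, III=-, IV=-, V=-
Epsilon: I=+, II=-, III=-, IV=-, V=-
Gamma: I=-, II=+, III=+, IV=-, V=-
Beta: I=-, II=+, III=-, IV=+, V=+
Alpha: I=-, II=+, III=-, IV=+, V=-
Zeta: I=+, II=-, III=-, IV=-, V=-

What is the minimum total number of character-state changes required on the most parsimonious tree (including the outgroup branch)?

5

Character polarity is set by the outgroup: the derived state is whichever differs from the outgroup's state, so for I, II the derived state is '-', and for the remaining characters it is '+'.
I: derived state '-' in Alpha, Beta, and Gamma only — synapomorphy for {Alpha, Beta, Gamma}.
Only Epsilon and Zeta show the derived state '-' for II, supporting them as a clade.
III (derived state '+') is unique to Gamma (autapomorphy; uninformative for grouping).
Only Alpha and Beta show the derived state '+' for IV, supporting them as a clade.
V (derived state '+') is unique to Beta (autapomorphy; uninformative for grouping).
Most parsimonious ingroup topology: ((Epsilon,Zeta),(Gamma,(Beta,Alpha))).
Changes per character on this tree: I: 1; II: 1; III: 1; IV: 1; V: 1.
Total = 5.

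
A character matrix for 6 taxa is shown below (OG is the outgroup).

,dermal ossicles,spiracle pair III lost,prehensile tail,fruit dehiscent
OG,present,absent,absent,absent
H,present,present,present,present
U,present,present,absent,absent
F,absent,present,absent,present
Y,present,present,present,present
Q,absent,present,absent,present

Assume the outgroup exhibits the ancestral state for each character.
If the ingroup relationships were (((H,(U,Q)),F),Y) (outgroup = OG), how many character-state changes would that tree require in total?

7

Map each character onto (((H,(U,Q)),F),Y) (rooted by OG) and count the minimum state changes it requires (Fitch parsimony):
dermal ossicles: 2; spiracle pair III lost: 1; prehensile tail: 2; fruit dehiscent: 2.
Total tree length = 7.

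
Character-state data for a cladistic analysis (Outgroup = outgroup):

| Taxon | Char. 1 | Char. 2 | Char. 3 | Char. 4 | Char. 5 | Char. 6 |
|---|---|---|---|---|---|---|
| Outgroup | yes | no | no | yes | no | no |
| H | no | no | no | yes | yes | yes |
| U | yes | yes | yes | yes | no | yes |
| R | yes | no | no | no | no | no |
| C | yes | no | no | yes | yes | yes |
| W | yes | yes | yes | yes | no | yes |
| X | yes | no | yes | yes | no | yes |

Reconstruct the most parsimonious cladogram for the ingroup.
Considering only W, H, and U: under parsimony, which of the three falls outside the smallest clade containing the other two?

H

Character polarity is set by the outgroup: the derived state is whichever differs from the outgroup's state, so for Char. 1, Char. 4 the derived state is 'no', and for the remaining characters it is 'yes'.
Char. 1 (derived state 'no') is unique to H (autapomorphy; uninformative for grouping).
Char. 2 (derived state 'yes') is shared by U and W — a synapomorphy uniting that clade.
Only U, W, and X show the derived state 'yes' for Char. 3, supporting them as a clade.
Char. 4 (derived state 'no') is unique to R (autapomorphy; uninformative for grouping).
Char. 5 (derived state 'yes') is shared by C and H — a synapomorphy uniting that clade.
Only C, H, U, W, and X show the derived state 'yes' for Char. 6, supporting them as a clade.
Most parsimonious ingroup topology: (((H,C),((U,W),X)),R).
W and U share a more recent common ancestor with each other than either does with H, so H is the least closely related of the three.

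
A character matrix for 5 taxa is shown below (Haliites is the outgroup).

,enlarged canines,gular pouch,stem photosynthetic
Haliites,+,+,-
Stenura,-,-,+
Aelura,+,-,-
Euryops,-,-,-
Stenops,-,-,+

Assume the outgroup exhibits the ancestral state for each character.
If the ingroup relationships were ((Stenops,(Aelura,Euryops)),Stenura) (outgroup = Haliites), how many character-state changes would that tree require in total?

Map each character onto ((Stenops,(Aelura,Euryops)),Stenura) (rooted by Haliites) and count the minimum state changes it requires (Fitch parsimony):
enlarged canines: 2; gular pouch: 1; stem photosynthetic: 2.
Total tree length = 5.

5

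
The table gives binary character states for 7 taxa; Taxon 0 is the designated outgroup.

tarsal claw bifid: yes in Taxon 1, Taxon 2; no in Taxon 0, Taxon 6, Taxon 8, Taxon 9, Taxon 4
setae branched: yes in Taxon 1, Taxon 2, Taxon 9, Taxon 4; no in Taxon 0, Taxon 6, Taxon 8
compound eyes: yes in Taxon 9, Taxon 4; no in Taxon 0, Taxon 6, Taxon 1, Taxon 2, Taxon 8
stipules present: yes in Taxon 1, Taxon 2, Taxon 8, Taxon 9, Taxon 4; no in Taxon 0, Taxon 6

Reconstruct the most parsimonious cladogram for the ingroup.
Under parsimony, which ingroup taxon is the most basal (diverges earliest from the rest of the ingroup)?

The outgroup has state 'no' for every character, so 'yes' is the derived state throughout.
tarsal claw bifid: derived state 'yes' in Taxon 1 and Taxon 2 only — synapomorphy for {Taxon 1, Taxon 2}.
setae branched (derived state 'yes') is shared by Taxon 1, Taxon 2, Taxon 4, and Taxon 9 — a synapomorphy uniting that clade.
Only Taxon 4 and Taxon 9 show the derived state 'yes' for compound eyes, supporting them as a clade.
stipules present (derived state 'yes') is shared by Taxon 1, Taxon 2, Taxon 4, Taxon 8, and Taxon 9 — a synapomorphy uniting that clade.
Most parsimonious ingroup topology: (Taxon 6,(((Taxon 1,Taxon 2),(Taxon 9,Taxon 4)),Taxon 8)).
Taxon 6 is sister to the clade containing all other ingroup taxa, so it is the earliest-diverging (most basal) ingroup lineage.

Taxon 6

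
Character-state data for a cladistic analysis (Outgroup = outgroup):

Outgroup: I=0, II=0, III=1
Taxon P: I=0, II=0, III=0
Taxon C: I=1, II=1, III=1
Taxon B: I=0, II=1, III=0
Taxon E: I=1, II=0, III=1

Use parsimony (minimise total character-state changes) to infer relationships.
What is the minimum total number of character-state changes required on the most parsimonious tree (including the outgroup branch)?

4

Character polarity is set by the outgroup: the derived state is whichever differs from the outgroup's state, so for III the derived state is '0', and for the remaining characters it is '1'.
Only Taxon C and Taxon E show the derived state '1' for I, supporting them as a clade.
II (state '1') occurs in Taxon B and Taxon C but conflicts with the nesting implied by the other characters — most parsimoniously interpreted as homoplasy.
III (derived state '0') is shared by Taxon B and Taxon P — a synapomorphy uniting that clade.
Most parsimonious ingroup topology: ((Taxon P,Taxon B),(Taxon C,Taxon E)).
Changes per character on this tree: I: 1; II: 2; III: 1.
Total = 4.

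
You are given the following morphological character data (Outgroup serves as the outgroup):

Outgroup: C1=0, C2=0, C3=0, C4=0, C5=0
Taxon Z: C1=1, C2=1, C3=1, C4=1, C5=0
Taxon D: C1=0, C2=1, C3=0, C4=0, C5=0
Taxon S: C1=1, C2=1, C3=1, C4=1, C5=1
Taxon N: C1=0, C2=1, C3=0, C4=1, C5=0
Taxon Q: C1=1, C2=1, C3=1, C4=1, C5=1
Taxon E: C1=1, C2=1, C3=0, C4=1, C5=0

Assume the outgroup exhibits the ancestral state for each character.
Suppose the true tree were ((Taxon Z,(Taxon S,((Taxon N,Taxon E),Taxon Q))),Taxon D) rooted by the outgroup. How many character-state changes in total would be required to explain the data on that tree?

8

Map each character onto ((Taxon Z,(Taxon S,((Taxon N,Taxon E),Taxon Q))),Taxon D) (rooted by Outgroup) and count the minimum state changes it requires (Fitch parsimony):
C1: 2; C2: 1; C3: 2; C4: 1; C5: 2.
Total tree length = 8.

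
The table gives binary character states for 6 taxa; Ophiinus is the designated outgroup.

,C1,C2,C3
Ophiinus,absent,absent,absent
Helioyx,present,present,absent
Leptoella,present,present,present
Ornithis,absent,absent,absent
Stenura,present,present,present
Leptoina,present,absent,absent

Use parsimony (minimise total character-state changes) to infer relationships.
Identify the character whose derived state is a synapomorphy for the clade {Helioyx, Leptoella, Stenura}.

The outgroup has state 'absent' for every character, so 'present' is the derived state throughout.
Only Helioyx, Leptoella, Leptoina, and Stenura show the derived state 'present' for C1, supporting them as a clade.
Only Helioyx, Leptoella, and Stenura show the derived state 'present' for C2, supporting them as a clade.
C3 (derived state 'present') is shared by Leptoella and Stenura — a synapomorphy uniting that clade.
Most parsimonious ingroup topology: (((Helioyx,(Leptoella,Stenura)),Leptoina),Ornithis).
The clade {Helioyx, Leptoella, Stenura} is supported by C2: its derived state 'present' occurs in exactly those taxa and in no other taxon (including the outgroup).

C2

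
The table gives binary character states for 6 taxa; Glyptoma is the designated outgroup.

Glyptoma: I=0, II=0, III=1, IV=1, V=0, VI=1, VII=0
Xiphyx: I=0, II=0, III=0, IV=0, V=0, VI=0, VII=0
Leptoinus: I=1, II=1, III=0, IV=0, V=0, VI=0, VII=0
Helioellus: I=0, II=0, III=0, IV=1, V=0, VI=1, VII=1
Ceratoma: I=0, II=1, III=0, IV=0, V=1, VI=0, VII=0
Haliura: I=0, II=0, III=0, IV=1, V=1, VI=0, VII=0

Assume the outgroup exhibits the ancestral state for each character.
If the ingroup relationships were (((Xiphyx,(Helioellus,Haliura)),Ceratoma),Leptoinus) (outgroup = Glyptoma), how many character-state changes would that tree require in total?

11

Map each character onto (((Xiphyx,(Helioellus,Haliura)),Ceratoma),Leptoinus) (rooted by Glyptoma) and count the minimum state changes it requires (Fitch parsimony):
I: 1; II: 2; III: 1; IV: 2; V: 2; VI: 2; VII: 1.
Total tree length = 11.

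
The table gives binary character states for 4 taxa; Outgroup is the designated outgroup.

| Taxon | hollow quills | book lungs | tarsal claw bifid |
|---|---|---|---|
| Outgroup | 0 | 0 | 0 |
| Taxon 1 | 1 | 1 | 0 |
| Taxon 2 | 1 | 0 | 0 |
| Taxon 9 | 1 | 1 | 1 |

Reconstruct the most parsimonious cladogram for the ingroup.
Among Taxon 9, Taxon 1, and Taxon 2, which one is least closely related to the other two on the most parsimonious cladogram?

Taxon 2

The outgroup has state '0' for every character, so '1' is the derived state throughout.
hollow quills (derived state '1') is shared by all ingroup taxa — unites the whole ingroup.
book lungs: derived state '1' in Taxon 1 and Taxon 9 only — synapomorphy for {Taxon 1, Taxon 9}.
tarsal claw bifid (derived state '1') is unique to Taxon 9 (autapomorphy; uninformative for grouping).
Most parsimonious ingroup topology: ((Taxon 1,Taxon 9),Taxon 2).
Taxon 9 and Taxon 1 share a more recent common ancestor with each other than either does with Taxon 2, so Taxon 2 is the least closely related of the three.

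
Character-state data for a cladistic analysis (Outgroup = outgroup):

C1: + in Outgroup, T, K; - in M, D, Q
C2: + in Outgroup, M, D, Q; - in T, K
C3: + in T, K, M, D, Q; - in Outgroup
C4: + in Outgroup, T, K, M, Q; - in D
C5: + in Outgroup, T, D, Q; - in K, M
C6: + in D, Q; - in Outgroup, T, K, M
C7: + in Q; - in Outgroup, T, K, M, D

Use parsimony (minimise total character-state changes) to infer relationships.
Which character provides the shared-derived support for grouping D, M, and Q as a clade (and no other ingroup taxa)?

Character polarity is set by the outgroup: the derived state is whichever differs from the outgroup's state, so for C1, C2, C4, C5 the derived state is '-', and for the remaining characters it is '+'.
Only D, M, and Q show the derived state '-' for C1, supporting them as a clade.
C2 (derived state '-') is shared by K and T — a synapomorphy uniting that clade.
C3 (derived state '+') is shared by all ingroup taxa — unites the whole ingroup.
C4 (derived state '-') is unique to D (autapomorphy; uninformative for grouping).
C5 groups K and M, which is incompatible with the clades supported by the remaining characters; treating it as convergent (homoplasy) costs fewer steps than any alternative tree.
C6: derived state '+' in D and Q only — synapomorphy for {D, Q}.
C7: derived state '+' in Q only — an autapomorphy, so it tells us nothing about relationships among taxa.
Most parsimonious ingroup topology: ((T,K),(M,(D,Q))).
The clade {D, M, Q} is supported by C1: its derived state '-' occurs in exactly those taxa and in no other taxon (including the outgroup).

C1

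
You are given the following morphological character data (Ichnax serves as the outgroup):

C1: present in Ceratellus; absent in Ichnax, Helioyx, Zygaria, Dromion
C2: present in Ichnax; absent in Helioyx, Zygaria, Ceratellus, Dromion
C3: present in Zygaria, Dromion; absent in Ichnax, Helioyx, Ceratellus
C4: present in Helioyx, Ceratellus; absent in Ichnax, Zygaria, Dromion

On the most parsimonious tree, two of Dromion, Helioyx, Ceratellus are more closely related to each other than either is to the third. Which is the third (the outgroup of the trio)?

Character polarity is set by the outgroup: the derived state is whichever differs from the outgroup's state, so for C2 the derived state is 'absent', and for the remaining characters it is 'present'.
C1 (derived state 'present') is unique to Ceratellus (autapomorphy; uninformative for grouping).
C2 (derived state 'absent') is shared by all ingroup taxa — unites the whole ingroup.
Only Dromion and Zygaria show the derived state 'present' for C3, supporting them as a clade.
C4 (derived state 'present') is shared by Ceratellus and Helioyx — a synapomorphy uniting that clade.
Most parsimonious ingroup topology: ((Helioyx,Ceratellus),(Zygaria,Dromion)).
Helioyx and Ceratellus share a more recent common ancestor with each other than either does with Dromion, so Dromion is the least closely related of the three.

Dromion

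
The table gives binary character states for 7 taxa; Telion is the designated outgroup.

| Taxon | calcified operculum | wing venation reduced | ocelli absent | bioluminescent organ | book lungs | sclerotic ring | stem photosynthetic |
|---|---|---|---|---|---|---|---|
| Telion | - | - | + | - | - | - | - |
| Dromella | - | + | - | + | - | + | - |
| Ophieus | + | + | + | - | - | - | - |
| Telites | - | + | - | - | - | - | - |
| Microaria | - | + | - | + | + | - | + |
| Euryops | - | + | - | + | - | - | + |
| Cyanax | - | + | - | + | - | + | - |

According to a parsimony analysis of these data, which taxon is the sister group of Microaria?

Euryops

Character polarity is set by the outgroup: the derived state is whichever differs from the outgroup's state, so for ocelli absent the derived state is '-', and for the remaining characters it is '+'.
calcified operculum: derived state '+' in Ophieus only — an autapomorphy, so it tells us nothing about relationships among taxa.
wing venation reduced (derived state '+') is shared by all ingroup taxa — unites the whole ingroup.
Only Cyanax, Dromella, Euryops, Microaria, and Telites show the derived state '-' for ocelli absent, supporting them as a clade.
Only Cyanax, Dromella, Euryops, and Microaria show the derived state '+' for bioluminescent organ, supporting them as a clade.
book lungs: derived state '+' in Microaria only — an autapomorphy, so it tells us nothing about relationships among taxa.
sclerotic ring: derived state '+' in Cyanax and Dromella only — synapomorphy for {Cyanax, Dromella}.
stem photosynthetic: derived state '+' in Euryops and Microaria only — synapomorphy for {Euryops, Microaria}.
Most parsimonious ingroup topology: ((((Dromella,Cyanax),(Microaria,Euryops)),Telites),Ophieus).
Microaria and Euryops form a cherry on this tree, so they are sister taxa.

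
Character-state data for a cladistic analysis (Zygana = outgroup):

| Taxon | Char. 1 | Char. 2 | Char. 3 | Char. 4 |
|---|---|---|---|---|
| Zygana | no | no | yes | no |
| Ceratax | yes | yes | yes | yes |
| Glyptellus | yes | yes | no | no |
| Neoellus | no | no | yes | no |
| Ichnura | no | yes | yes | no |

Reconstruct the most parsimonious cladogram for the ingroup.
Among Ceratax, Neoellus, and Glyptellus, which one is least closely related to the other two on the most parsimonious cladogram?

Neoellus

Character polarity is set by the outgroup: the derived state is whichever differs from the outgroup's state, so for Char. 3 the derived state is 'no', and for the remaining characters it is 'yes'.
Char. 1 (derived state 'yes') is shared by Ceratax and Glyptellus — a synapomorphy uniting that clade.
Char. 2: derived state 'yes' in Ceratax, Glyptellus, and Ichnura only — synapomorphy for {Ceratax, Glyptellus, Ichnura}.
Char. 3 (derived state 'no') is unique to Glyptellus (autapomorphy; uninformative for grouping).
Char. 4 (derived state 'yes') is unique to Ceratax (autapomorphy; uninformative for grouping).
Most parsimonious ingroup topology: (((Ceratax,Glyptellus),Ichnura),Neoellus).
Glyptellus and Ceratax share a more recent common ancestor with each other than either does with Neoellus, so Neoellus is the least closely related of the three.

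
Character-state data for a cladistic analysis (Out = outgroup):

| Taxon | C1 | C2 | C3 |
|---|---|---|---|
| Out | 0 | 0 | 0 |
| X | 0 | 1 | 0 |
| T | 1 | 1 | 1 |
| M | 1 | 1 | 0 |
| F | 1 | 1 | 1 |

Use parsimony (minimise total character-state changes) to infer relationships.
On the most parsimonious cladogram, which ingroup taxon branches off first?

X

The outgroup has state '0' for every character, so '1' is the derived state throughout.
Only F, M, and T show the derived state '1' for C1, supporting them as a clade.
All ingroup taxa share the derived state '1' for C2; it defines the ingroup but does not resolve relationships within it.
C3 (derived state '1') is shared by F and T — a synapomorphy uniting that clade.
Most parsimonious ingroup topology: (X,((T,F),M)).
X is sister to the clade containing all other ingroup taxa, so it is the earliest-diverging (most basal) ingroup lineage.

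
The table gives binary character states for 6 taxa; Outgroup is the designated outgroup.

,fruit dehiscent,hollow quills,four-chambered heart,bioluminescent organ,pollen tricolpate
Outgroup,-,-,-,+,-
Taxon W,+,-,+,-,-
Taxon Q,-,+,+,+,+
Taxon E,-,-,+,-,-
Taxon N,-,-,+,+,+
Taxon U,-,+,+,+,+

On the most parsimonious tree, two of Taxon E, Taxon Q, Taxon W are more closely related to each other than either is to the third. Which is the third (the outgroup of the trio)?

Taxon Q

Character polarity is set by the outgroup: the derived state is whichever differs from the outgroup's state, so for bioluminescent organ the derived state is '-', and for the remaining characters it is '+'.
fruit dehiscent (derived state '+') is unique to Taxon W (autapomorphy; uninformative for grouping).
hollow quills: derived state '+' in Taxon Q and Taxon U only — synapomorphy for {Taxon Q, Taxon U}.
four-chambered heart (derived state '+') is shared by all ingroup taxa — unites the whole ingroup.
bioluminescent organ: derived state '-' in Taxon E and Taxon W only — synapomorphy for {Taxon E, Taxon W}.
pollen tricolpate: derived state '+' in Taxon N, Taxon Q, and Taxon U only — synapomorphy for {Taxon N, Taxon Q, Taxon U}.
Most parsimonious ingroup topology: ((Taxon W,Taxon E),((Taxon Q,Taxon U),Taxon N)).
Taxon E and Taxon W share a more recent common ancestor with each other than either does with Taxon Q, so Taxon Q is the least closely related of the three.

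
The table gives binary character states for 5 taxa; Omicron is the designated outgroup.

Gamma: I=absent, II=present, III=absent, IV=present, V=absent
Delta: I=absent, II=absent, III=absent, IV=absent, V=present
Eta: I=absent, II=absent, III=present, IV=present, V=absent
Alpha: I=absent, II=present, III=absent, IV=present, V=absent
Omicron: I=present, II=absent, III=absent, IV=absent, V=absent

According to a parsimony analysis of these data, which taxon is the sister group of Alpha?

Gamma

Character polarity is set by the outgroup: the derived state is whichever differs from the outgroup's state, so for I the derived state is 'absent', and for the remaining characters it is 'present'.
All ingroup taxa share the derived state 'absent' for I; it defines the ingroup but does not resolve relationships within it.
II (derived state 'present') is shared by Alpha and Gamma — a synapomorphy uniting that clade.
III: derived state 'present' in Eta only — an autapomorphy, so it tells us nothing about relationships among taxa.
IV (derived state 'present') is shared by Alpha, Eta, and Gamma — a synapomorphy uniting that clade.
V: derived state 'present' in Delta only — an autapomorphy, so it tells us nothing about relationships among taxa.
Most parsimonious ingroup topology: (Delta,((Alpha,Gamma),Eta)).
Alpha and Gamma form a cherry on this tree, so they are sister taxa.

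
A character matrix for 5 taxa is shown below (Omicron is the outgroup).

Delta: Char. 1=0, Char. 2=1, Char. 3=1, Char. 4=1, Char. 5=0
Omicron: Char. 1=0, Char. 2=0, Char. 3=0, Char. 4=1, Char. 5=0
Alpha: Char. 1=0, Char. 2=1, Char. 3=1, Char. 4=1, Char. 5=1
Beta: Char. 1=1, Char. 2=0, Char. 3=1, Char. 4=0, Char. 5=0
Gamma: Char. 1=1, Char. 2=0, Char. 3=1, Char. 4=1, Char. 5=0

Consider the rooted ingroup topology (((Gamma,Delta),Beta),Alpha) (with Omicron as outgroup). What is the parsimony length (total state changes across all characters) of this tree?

7

Map each character onto (((Gamma,Delta),Beta),Alpha) (rooted by Omicron) and count the minimum state changes it requires (Fitch parsimony):
Char. 1: 2; Char. 2: 2; Char. 3: 1; Char. 4: 1; Char. 5: 1.
Total tree length = 7.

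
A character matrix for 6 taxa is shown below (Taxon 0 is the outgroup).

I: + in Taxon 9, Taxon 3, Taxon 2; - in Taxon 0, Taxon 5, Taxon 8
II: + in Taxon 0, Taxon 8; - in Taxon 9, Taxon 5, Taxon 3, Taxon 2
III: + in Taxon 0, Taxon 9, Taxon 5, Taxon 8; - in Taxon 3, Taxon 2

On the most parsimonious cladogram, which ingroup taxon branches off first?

Character polarity is set by the outgroup: the derived state is whichever differs from the outgroup's state, so for II, III the derived state is '-', and for the remaining characters it is '+'.
I: derived state '+' in Taxon 2, Taxon 3, and Taxon 9 only — synapomorphy for {Taxon 2, Taxon 3, Taxon 9}.
II (derived state '-') is shared by Taxon 2, Taxon 3, Taxon 5, and Taxon 9 — a synapomorphy uniting that clade.
III (derived state '-') is shared by Taxon 2 and Taxon 3 — a synapomorphy uniting that clade.
Most parsimonious ingroup topology: (((Taxon 9,(Taxon 3,Taxon 2)),Taxon 5),Taxon 8).
Taxon 8 is sister to the clade containing all other ingroup taxa, so it is the earliest-diverging (most basal) ingroup lineage.

Taxon 8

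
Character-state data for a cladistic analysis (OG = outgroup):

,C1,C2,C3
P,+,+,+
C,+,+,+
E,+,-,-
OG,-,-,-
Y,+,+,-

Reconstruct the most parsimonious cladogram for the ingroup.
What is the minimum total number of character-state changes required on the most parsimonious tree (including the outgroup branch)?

The outgroup has state '-' for every character, so '+' is the derived state throughout.
C1 (derived state '+') is shared by all ingroup taxa — unites the whole ingroup.
C2: derived state '+' in C, P, and Y only — synapomorphy for {C, P, Y}.
C3: derived state '+' in C and P only — synapomorphy for {C, P}.
Most parsimonious ingroup topology: (E,((C,P),Y)).
Changes per character on this tree: C1: 1; C2: 1; C3: 1.
Total = 3.

3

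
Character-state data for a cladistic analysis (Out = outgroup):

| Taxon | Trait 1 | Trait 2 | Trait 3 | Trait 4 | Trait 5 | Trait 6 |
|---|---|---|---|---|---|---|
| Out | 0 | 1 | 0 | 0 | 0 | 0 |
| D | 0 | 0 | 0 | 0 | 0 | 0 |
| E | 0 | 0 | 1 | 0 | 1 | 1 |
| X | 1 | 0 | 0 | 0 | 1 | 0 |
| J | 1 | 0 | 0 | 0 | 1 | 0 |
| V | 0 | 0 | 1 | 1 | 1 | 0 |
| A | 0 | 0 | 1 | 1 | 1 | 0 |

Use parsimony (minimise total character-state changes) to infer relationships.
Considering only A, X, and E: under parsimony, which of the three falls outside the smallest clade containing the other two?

X

Character polarity is set by the outgroup: the derived state is whichever differs from the outgroup's state, so for Trait 2 the derived state is '0', and for the remaining characters it is '1'.
Only J and X show the derived state '1' for Trait 1, supporting them as a clade.
Trait 2 (derived state '0') is shared by all ingroup taxa — unites the whole ingroup.
Only A, E, and V show the derived state '1' for Trait 3, supporting them as a clade.
Only A and V show the derived state '1' for Trait 4, supporting them as a clade.
Trait 5: derived state '1' in A, E, J, V, and X only — synapomorphy for {A, E, J, V, X}.
Trait 6 (derived state '1') is unique to E (autapomorphy; uninformative for grouping).
Most parsimonious ingroup topology: (D,((E,(V,A)),(X,J))).
A and E share a more recent common ancestor with each other than either does with X, so X is the least closely related of the three.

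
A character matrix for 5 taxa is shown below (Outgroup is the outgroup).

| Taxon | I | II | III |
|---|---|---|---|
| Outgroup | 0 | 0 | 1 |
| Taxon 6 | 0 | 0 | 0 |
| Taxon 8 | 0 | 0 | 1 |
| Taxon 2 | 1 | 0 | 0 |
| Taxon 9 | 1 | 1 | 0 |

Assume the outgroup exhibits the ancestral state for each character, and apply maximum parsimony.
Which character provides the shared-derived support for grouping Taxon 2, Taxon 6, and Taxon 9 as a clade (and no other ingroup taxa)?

III

Character polarity is set by the outgroup: the derived state is whichever differs from the outgroup's state, so for III the derived state is '0', and for the remaining characters it is '1'.
I (derived state '1') is shared by Taxon 2 and Taxon 9 — a synapomorphy uniting that clade.
II (derived state '1') is unique to Taxon 9 (autapomorphy; uninformative for grouping).
III: derived state '0' in Taxon 2, Taxon 6, and Taxon 9 only — synapomorphy for {Taxon 2, Taxon 6, Taxon 9}.
Most parsimonious ingroup topology: ((Taxon 6,(Taxon 2,Taxon 9)),Taxon 8).
The clade {Taxon 2, Taxon 6, Taxon 9} is supported by III: its derived state '0' occurs in exactly those taxa and in no other taxon (including the outgroup).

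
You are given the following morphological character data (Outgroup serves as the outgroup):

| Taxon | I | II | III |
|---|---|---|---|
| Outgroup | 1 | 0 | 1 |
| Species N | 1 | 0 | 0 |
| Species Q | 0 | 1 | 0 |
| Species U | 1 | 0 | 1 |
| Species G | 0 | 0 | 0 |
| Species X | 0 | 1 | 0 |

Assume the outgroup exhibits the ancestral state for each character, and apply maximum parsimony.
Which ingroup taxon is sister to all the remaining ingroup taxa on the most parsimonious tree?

Species U

Character polarity is set by the outgroup: the derived state is whichever differs from the outgroup's state, so for I, III the derived state is '0', and for the remaining characters it is '1'.
Only Species G, Species Q, and Species X show the derived state '0' for I, supporting them as a clade.
Only Species Q and Species X show the derived state '1' for II, supporting them as a clade.
III: derived state '0' in Species G, Species N, Species Q, and Species X only — synapomorphy for {Species G, Species N, Species Q, Species X}.
Most parsimonious ingroup topology: ((Species N,((Species Q,Species X),Species G)),Species U).
Species U is sister to the clade containing all other ingroup taxa, so it is the earliest-diverging (most basal) ingroup lineage.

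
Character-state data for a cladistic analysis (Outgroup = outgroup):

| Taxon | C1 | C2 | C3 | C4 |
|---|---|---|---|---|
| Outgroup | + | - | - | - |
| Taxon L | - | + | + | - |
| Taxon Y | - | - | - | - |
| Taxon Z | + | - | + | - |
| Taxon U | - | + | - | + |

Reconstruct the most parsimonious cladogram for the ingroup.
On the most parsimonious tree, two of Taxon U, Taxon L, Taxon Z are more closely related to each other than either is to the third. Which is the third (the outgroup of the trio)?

Taxon Z

Character polarity is set by the outgroup: the derived state is whichever differs from the outgroup's state, so for C1 the derived state is '-', and for the remaining characters it is '+'.
Only Taxon L, Taxon U, and Taxon Y show the derived state '-' for C1, supporting them as a clade.
Only Taxon L and Taxon U show the derived state '+' for C2, supporting them as a clade.
C3 (state '+') occurs in Taxon L and Taxon Z but conflicts with the nesting implied by the other characters — most parsimoniously interpreted as homoplasy.
C4 (derived state '+') is unique to Taxon U (autapomorphy; uninformative for grouping).
Most parsimonious ingroup topology: (((Taxon L,Taxon U),Taxon Y),Taxon Z).
Taxon L and Taxon U share a more recent common ancestor with each other than either does with Taxon Z, so Taxon Z is the least closely related of the three.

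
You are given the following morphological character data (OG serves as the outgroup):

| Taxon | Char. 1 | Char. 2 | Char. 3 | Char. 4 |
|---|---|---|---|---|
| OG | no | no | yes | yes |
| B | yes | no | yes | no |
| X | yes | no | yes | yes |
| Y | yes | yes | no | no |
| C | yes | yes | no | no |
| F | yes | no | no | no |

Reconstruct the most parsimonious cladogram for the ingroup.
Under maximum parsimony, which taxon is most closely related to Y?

C

Character polarity is set by the outgroup: the derived state is whichever differs from the outgroup's state, so for Char. 3, Char. 4 the derived state is 'no', and for the remaining characters it is 'yes'.
Char. 1 (derived state 'yes') is shared by all ingroup taxa — unites the whole ingroup.
Only C and Y show the derived state 'yes' for Char. 2, supporting them as a clade.
Char. 3: derived state 'no' in C, F, and Y only — synapomorphy for {C, F, Y}.
Char. 4 (derived state 'no') is shared by B, C, F, and Y — a synapomorphy uniting that clade.
Most parsimonious ingroup topology: ((B,((Y,C),F)),X).
Y and C form a cherry on this tree, so they are sister taxa.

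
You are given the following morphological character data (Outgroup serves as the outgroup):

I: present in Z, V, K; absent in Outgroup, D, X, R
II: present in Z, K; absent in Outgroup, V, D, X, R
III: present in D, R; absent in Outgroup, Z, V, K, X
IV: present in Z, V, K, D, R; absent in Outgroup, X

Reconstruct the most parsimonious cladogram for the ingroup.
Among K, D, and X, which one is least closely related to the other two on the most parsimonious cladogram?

The outgroup has state 'absent' for every character, so 'present' is the derived state throughout.
Only K, V, and Z show the derived state 'present' for I, supporting them as a clade.
II (derived state 'present') is shared by K and Z — a synapomorphy uniting that clade.
III: derived state 'present' in D and R only — synapomorphy for {D, R}.
IV: derived state 'present' in D, K, R, V, and Z only — synapomorphy for {D, K, R, V, Z}.
Most parsimonious ingroup topology: ((((Z,K),V),(D,R)),X).
K and D share a more recent common ancestor with each other than either does with X, so X is the least closely related of the three.

X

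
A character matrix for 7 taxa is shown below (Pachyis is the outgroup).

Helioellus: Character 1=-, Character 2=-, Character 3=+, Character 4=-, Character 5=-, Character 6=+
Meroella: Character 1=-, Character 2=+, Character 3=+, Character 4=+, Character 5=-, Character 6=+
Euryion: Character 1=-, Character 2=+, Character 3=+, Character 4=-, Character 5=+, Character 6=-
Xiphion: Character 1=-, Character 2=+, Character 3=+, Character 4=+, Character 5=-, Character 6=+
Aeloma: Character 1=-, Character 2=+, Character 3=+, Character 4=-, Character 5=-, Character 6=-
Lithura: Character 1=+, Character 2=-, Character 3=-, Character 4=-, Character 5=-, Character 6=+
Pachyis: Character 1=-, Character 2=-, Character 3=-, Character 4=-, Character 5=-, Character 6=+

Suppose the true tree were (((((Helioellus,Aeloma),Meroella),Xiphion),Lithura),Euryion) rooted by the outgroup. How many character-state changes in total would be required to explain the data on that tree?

Map each character onto (((((Helioellus,Aeloma),Meroella),Xiphion),Lithura),Euryion) (rooted by Pachyis) and count the minimum state changes it requires (Fitch parsimony):
Character 1: 1; Character 2: 3; Character 3: 2; Character 4: 2; Character 5: 1; Character 6: 2.
Total tree length = 11.

11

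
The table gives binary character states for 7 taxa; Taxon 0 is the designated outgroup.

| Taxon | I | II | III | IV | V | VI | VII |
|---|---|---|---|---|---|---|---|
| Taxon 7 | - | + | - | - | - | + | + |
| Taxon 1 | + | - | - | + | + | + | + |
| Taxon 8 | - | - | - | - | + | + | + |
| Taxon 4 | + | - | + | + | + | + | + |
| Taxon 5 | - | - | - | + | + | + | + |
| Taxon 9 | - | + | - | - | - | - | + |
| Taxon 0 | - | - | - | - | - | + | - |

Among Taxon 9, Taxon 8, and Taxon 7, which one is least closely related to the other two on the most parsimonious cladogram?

Taxon 8

Character polarity is set by the outgroup: the derived state is whichever differs from the outgroup's state, so for VI the derived state is '-', and for the remaining characters it is '+'.
I (derived state '+') is shared by Taxon 1 and Taxon 4 — a synapomorphy uniting that clade.
Only Taxon 7 and Taxon 9 show the derived state '+' for II, supporting them as a clade.
III: derived state '+' in Taxon 4 only — an autapomorphy, so it tells us nothing about relationships among taxa.
IV: derived state '+' in Taxon 1, Taxon 4, and Taxon 5 only — synapomorphy for {Taxon 1, Taxon 4, Taxon 5}.
V (derived state '+') is shared by Taxon 1, Taxon 4, Taxon 5, and Taxon 8 — a synapomorphy uniting that clade.
VI: derived state '-' in Taxon 9 only — an autapomorphy, so it tells us nothing about relationships among taxa.
VII (derived state '+') is shared by all ingroup taxa — unites the whole ingroup.
Most parsimonious ingroup topology: ((Taxon 7,Taxon 9),((Taxon 5,(Taxon 4,Taxon 1)),Taxon 8)).
Taxon 9 and Taxon 7 share a more recent common ancestor with each other than either does with Taxon 8, so Taxon 8 is the least closely related of the three.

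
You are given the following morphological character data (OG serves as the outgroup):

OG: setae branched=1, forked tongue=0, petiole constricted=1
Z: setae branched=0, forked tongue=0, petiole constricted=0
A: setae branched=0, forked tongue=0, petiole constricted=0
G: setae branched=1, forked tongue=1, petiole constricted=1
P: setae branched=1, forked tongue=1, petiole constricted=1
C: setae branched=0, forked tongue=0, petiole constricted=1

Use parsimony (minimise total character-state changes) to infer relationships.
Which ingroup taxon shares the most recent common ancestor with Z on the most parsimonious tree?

A

Character polarity is set by the outgroup: the derived state is whichever differs from the outgroup's state, so for setae branched, petiole constricted the derived state is '0', and for the remaining characters it is '1'.
setae branched: derived state '0' in A, C, and Z only — synapomorphy for {A, C, Z}.
forked tongue: derived state '1' in G and P only — synapomorphy for {G, P}.
petiole constricted (derived state '0') is shared by A and Z — a synapomorphy uniting that clade.
Most parsimonious ingroup topology: (((Z,A),C),(G,P)).
Z and A form a cherry on this tree, so they are sister taxa.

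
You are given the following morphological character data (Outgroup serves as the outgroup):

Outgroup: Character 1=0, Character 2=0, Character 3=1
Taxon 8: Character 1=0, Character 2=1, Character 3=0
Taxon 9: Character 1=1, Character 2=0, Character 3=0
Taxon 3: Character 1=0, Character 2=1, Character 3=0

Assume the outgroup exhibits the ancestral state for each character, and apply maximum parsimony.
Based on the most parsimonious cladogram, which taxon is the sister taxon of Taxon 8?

Character polarity is set by the outgroup: the derived state is whichever differs from the outgroup's state, so for Character 3 the derived state is '0', and for the remaining characters it is '1'.
Character 1: derived state '1' in Taxon 9 only — an autapomorphy, so it tells us nothing about relationships among taxa.
Character 2 (derived state '1') is shared by Taxon 3 and Taxon 8 — a synapomorphy uniting that clade.
Character 3 (derived state '0') is shared by all ingroup taxa — unites the whole ingroup.
Most parsimonious ingroup topology: ((Taxon 8,Taxon 3),Taxon 9).
Taxon 8 and Taxon 3 form a cherry on this tree, so they are sister taxa.

Taxon 3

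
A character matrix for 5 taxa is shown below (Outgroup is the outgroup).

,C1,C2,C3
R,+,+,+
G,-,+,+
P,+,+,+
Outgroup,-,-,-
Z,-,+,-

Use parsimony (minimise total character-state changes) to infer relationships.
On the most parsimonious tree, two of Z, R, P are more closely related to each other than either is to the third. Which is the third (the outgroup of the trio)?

The outgroup has state '-' for every character, so '+' is the derived state throughout.
Only P and R show the derived state '+' for C1, supporting them as a clade.
All ingroup taxa share the derived state '+' for C2; it defines the ingroup but does not resolve relationships within it.
C3 (derived state '+') is shared by G, P, and R — a synapomorphy uniting that clade.
Most parsimonious ingroup topology: (((P,R),G),Z).
P and R share a more recent common ancestor with each other than either does with Z, so Z is the least closely related of the three.

Z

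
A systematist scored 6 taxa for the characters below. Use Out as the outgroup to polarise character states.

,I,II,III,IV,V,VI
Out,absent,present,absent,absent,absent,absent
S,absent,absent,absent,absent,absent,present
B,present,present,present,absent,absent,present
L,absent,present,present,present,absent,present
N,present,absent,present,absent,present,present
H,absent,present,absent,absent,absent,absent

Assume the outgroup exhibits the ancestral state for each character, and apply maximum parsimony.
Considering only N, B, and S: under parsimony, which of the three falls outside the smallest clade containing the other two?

S

Character polarity is set by the outgroup: the derived state is whichever differs from the outgroup's state, so for II the derived state is 'absent', and for the remaining characters it is 'present'.
I (derived state 'present') is shared by B and N — a synapomorphy uniting that clade.
II (state 'absent') occurs in N and S but conflicts with the nesting implied by the other characters — most parsimoniously interpreted as homoplasy.
III: derived state 'present' in B, L, and N only — synapomorphy for {B, L, N}.
IV (derived state 'present') is unique to L (autapomorphy; uninformative for grouping).
V (derived state 'present') is unique to N (autapomorphy; uninformative for grouping).
VI (derived state 'present') is shared by B, L, N, and S — a synapomorphy uniting that clade.
Most parsimonious ingroup topology: ((S,((B,N),L)),H).
B and N share a more recent common ancestor with each other than either does with S, so S is the least closely related of the three.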